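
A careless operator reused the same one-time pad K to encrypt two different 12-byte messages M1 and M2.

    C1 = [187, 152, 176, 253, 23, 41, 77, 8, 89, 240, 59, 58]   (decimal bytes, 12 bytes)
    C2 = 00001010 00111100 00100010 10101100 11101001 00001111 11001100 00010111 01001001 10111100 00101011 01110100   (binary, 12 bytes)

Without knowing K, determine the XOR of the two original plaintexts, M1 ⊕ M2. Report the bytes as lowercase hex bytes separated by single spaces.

b1 a4 92 51 fe 26 81 1f 10 4c 10 4e

C1 ⊕ C2 = (M1 ⊕ K) ⊕ (M2 ⊕ K) = M1 ⊕ M2 — the shared key cancels under XOR.
byte 0: bb ⊕ 0a = b1
byte 1: 98 ⊕ 3c = a4
byte 2: b0 ⊕ 22 = 92
byte 3: fd ⊕ ac = 51
byte 4: 17 ⊕ e9 = fe
byte 5: 29 ⊕ 0f = 26
byte 6: 4d ⊕ cc = 81
byte 7: 08 ⊕ 17 = 1f
byte 8: 59 ⊕ 49 = 10
byte 9: f0 ⊕ bc = 4c
byte 10: 3b ⊕ 2b = 10
byte 11: 3a ⊕ 74 = 4e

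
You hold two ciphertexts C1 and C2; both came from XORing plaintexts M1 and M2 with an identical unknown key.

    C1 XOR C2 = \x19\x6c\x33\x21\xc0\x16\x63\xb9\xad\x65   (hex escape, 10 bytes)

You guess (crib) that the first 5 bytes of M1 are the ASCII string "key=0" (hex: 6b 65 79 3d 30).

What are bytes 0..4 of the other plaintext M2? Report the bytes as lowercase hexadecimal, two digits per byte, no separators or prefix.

72094a1cf0

Since C1 ⊕ C2 = M1 ⊕ M2, XORing with the guessed M1 bytes yields the corresponding M2 bytes: M2 = (C1 ⊕ C2) ⊕ M1.
 25 ^ 107 = 114
108 ^ 101 =   9
 51 ^ 121 =  74
 33 ^  61 =  28
192 ^  48 = 240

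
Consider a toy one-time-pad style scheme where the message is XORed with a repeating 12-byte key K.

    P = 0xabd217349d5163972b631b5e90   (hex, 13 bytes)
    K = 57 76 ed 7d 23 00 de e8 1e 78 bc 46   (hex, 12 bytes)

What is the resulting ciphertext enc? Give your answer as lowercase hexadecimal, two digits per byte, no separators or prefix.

The 12-byte key repeats, so the effective keystream is 57 76 ed 7d 23 00 de e8 1e 78 bc 46 57.
byte 0: ab xor 57 = fc
byte 1: d2 xor 76 = a4
byte 2: 17 xor ed = fa
byte 3: 34 xor 7d = 49
byte 4: 9d xor 23 = be
byte 5: 51 xor 00 = 51
byte 6: 63 xor de = bd
byte 7: 97 xor e8 = 7f
byte 8: 2b xor 1e = 35
byte 9: 63 xor 78 = 1b
byte 10: 1b xor bc = a7
byte 11: 5e xor 46 = 18
byte 12: 90 xor 57 = c7

fca4fa49be51bd7f351ba718c7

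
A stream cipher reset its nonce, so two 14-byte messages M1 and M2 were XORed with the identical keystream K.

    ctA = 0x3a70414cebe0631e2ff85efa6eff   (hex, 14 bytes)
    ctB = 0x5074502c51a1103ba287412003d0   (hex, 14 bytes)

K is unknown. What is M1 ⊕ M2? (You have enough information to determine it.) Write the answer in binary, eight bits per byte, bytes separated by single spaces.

01101010 00000100 00010001 01100000 10111010 01000001 01110011 00100101 10001101 01111111 00011111 11011010 01101101 00101111

ctA ⊕ ctB = (M1 ⊕ K) ⊕ (M2 ⊕ K) = M1 ⊕ M2 — the shared key cancels under XOR.
byte 0: 00111010 ^ 01010000 = 01101010
byte 1: 01110000 ^ 01110100 = 00000100
byte 2: 01000001 ^ 01010000 = 00010001
byte 3: 01001100 ^ 00101100 = 01100000
byte 4: 11101011 ^ 01010001 = 10111010
byte 5: 11100000 ^ 10100001 = 01000001
byte 6: 01100011 ^ 00010000 = 01110011
byte 7: 00011110 ^ 00111011 = 00100101
byte 8: 00101111 ^ 10100010 = 10001101
byte 9: 11111000 ^ 10000111 = 01111111
byte 10: 01011110 ^ 01000001 = 00011111
byte 11: 11111010 ^ 00100000 = 11011010
byte 12: 01101110 ^ 00000011 = 01101101
byte 13: 11111111 ^ 11010000 = 00101111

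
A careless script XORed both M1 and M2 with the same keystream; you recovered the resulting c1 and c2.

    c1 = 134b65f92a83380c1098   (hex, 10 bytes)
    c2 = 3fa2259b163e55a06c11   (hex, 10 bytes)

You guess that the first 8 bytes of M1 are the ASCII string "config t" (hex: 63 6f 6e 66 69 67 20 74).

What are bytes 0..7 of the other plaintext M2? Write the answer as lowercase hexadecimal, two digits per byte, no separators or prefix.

4f862e0455da4dd8

First, c1 ⊕ c2 = (M1 ⊕ K) ⊕ (M2 ⊕ K) = M1 ⊕ M2, so the key drops out. Then M2 = (M1 ⊕ M2) ⊕ M1 over the first 8 bytes.
byte 0: (13 XOR 3f) XOR 63 = 2c XOR 63 = 4f
byte 1: (4b XOR a2) XOR 6f = e9 XOR 6f = 86
byte 2: (65 XOR 25) XOR 6e = 40 XOR 6e = 2e
byte 3: (f9 XOR 9b) XOR 66 = 62 XOR 66 = 04
byte 4: (2a XOR 16) XOR 69 = 3c XOR 69 = 55
byte 5: (83 XOR 3e) XOR 67 = bd XOR 67 = da
byte 6: (38 XOR 55) XOR 20 = 6d XOR 20 = 4d
byte 7: (0c XOR a0) XOR 74 = ac XOR 74 = d8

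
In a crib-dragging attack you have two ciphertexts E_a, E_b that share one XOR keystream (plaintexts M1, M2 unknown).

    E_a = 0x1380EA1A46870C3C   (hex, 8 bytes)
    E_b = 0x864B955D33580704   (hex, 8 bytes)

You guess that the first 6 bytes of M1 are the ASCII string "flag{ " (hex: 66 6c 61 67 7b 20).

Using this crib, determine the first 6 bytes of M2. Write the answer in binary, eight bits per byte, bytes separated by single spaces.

First, E_a ⊕ E_b = (M1 ⊕ K) ⊕ (M2 ⊕ K) = M1 ⊕ M2, so the key drops out. Then M2 = (M1 ⊕ M2) ⊕ M1 over the first 6 bytes.
byte 0: (13 xor 86) xor 66 = 95 xor 66 = f3
byte 1: (80 xor 4b) xor 6c = cb xor 6c = a7
byte 2: (ea xor 95) xor 61 = 7f xor 61 = 1e
byte 3: (1a xor 5d) xor 67 = 47 xor 67 = 20
byte 4: (46 xor 33) xor 7b = 75 xor 7b = 0e
byte 5: (87 xor 58) xor 20 = df xor 20 = ff

11110011 10100111 00011110 00100000 00001110 11111111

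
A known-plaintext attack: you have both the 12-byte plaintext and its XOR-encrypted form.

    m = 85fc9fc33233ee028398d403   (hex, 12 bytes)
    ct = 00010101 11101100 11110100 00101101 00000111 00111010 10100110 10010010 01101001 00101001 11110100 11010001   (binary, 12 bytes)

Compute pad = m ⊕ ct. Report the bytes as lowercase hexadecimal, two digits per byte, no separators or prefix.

90106bee35094890eab120d2

Since ct = m ⊕ pad, XORing both sides with m gives pad = m ⊕ ct.
byte 0: 85 ^ 15 = 90
byte 1: fc ^ ec = 10
byte 2: 9f ^ f4 = 6b
byte 3: c3 ^ 2d = ee
byte 4: 32 ^ 07 = 35
byte 5: 33 ^ 3a = 09
byte 6: ee ^ a6 = 48
byte 7: 02 ^ 92 = 90
byte 8: 83 ^ 69 = ea
byte 9: 98 ^ 29 = b1
byte 10: d4 ^ f4 = 20
byte 11: 03 ^ d1 = d2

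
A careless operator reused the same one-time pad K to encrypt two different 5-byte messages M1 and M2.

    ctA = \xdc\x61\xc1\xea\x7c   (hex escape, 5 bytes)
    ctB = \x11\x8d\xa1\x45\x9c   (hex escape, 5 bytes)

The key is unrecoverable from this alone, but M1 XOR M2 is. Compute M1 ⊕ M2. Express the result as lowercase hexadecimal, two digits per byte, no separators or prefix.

cdec60afe0

ctA ⊕ ctB = (M1 ⊕ K) ⊕ (M2 ⊕ K) = M1 ⊕ M2 — the shared key cancels under XOR.
11011100 xor 00010001 = 11001101
01100001 xor 10001101 = 11101100
11000001 xor 10100001 = 01100000
11101010 xor 01000101 = 10101111
01111100 xor 10011100 = 11100000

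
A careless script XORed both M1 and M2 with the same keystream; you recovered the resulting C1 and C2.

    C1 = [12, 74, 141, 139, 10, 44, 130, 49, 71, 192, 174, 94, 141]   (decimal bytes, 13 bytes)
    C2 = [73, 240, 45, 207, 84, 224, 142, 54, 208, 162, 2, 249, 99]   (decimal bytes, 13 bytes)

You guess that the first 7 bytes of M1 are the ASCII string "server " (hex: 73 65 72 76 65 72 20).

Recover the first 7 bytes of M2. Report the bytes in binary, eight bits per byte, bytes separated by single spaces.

First, C1 ⊕ C2 = (M1 ⊕ K) ⊕ (M2 ⊕ K) = M1 ⊕ M2, so the key drops out. Then M2 = (M1 ⊕ M2) ⊕ M1 over the first 7 bytes.
byte 0: (0c XOR 49) XOR 73 = 45 XOR 73 = 36
byte 1: (4a XOR f0) XOR 65 = ba XOR 65 = df
byte 2: (8d XOR 2d) XOR 72 = a0 XOR 72 = d2
byte 3: (8b XOR cf) XOR 76 = 44 XOR 76 = 32
byte 4: (0a XOR 54) XOR 65 = 5e XOR 65 = 3b
byte 5: (2c XOR e0) XOR 72 = cc XOR 72 = be
byte 6: (82 XOR 8e) XOR 20 = 0c XOR 20 = 2c

00110110 11011111 11010010 00110010 00111011 10111110 00101100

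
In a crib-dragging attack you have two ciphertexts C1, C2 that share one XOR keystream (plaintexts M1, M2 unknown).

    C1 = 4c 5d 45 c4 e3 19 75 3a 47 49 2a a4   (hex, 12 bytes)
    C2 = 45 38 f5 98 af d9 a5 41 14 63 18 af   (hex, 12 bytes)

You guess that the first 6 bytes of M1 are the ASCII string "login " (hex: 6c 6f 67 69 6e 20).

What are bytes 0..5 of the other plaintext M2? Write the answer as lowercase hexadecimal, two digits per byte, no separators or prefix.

650ad73522e0

First, C1 ⊕ C2 = (M1 ⊕ K) ⊕ (M2 ⊕ K) = M1 ⊕ M2, so the key drops out. Then M2 = (M1 ⊕ M2) ⊕ M1 over the first 6 bytes.
byte 0: (4c xor 45) xor 6c = 09 xor 6c = 65
byte 1: (5d xor 38) xor 6f = 65 xor 6f = 0a
byte 2: (45 xor f5) xor 67 = b0 xor 67 = d7
byte 3: (c4 xor 98) xor 69 = 5c xor 69 = 35
byte 4: (e3 xor af) xor 6e = 4c xor 6e = 22
byte 5: (19 xor d9) xor 20 = c0 xor 20 = e0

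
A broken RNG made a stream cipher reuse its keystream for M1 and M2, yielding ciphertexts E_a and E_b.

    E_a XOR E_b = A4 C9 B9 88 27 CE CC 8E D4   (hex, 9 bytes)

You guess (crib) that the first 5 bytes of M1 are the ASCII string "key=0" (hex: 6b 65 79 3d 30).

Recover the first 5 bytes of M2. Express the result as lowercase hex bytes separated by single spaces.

cf ac c0 b5 17

Since E_a ⊕ E_b = M1 ⊕ M2, XORing with the guessed M1 bytes yields the corresponding M2 bytes: M2 = (E_a ⊕ E_b) ⊕ M1.
a4 ⊕ 6b = cf
c9 ⊕ 65 = ac
b9 ⊕ 79 = c0
88 ⊕ 3d = b5
27 ⊕ 30 = 17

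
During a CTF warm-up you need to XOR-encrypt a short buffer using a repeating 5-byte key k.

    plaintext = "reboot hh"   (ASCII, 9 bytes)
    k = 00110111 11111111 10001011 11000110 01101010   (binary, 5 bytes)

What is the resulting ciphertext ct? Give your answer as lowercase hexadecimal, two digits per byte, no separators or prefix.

The 5-byte key repeats, so the effective keystream is 37 ff 8b c6 6a 37 ff 8b c6.
byte 0: 72 ^ 37 = 45
byte 1: 65 ^ ff = 9a
byte 2: 62 ^ 8b = e9
byte 3: 6f ^ c6 = a9
byte 4: 6f ^ 6a = 05
byte 5: 74 ^ 37 = 43
byte 6: 20 ^ ff = df
byte 7: 68 ^ 8b = e3
byte 8: 68 ^ c6 = ae

459ae9a90543dfe3ae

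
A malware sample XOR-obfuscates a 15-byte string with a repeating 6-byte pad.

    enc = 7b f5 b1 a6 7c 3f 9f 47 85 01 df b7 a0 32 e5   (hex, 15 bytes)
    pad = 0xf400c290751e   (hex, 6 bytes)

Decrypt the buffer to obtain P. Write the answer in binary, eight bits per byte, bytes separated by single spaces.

The 6-byte key repeats, so the effective keystream is f4 00 c2 90 75 1e f4 00 c2 90 75 1e f4 00 c2.
byte 0: 01111011 xor 11110100 = 10001111
byte 1: 11110101 xor 00000000 = 11110101
byte 2: 10110001 xor 11000010 = 01110011
byte 3: 10100110 xor 10010000 = 00110110
byte 4: 01111100 xor 01110101 = 00001001
byte 5: 00111111 xor 00011110 = 00100001
byte 6: 10011111 xor 11110100 = 01101011
byte 7: 01000111 xor 00000000 = 01000111
byte 8: 10000101 xor 11000010 = 01000111
byte 9: 00000001 xor 10010000 = 10010001
byte 10: 11011111 xor 01110101 = 10101010
byte 11: 10110111 xor 00011110 = 10101001
byte 12: 10100000 xor 11110100 = 01010100
byte 13: 00110010 xor 00000000 = 00110010
byte 14: 11100101 xor 11000010 = 00100111

10001111 11110101 01110011 00110110 00001001 00100001 01101011 01000111 01000111 10010001 10101010 10101001 01010100 00110010 00100111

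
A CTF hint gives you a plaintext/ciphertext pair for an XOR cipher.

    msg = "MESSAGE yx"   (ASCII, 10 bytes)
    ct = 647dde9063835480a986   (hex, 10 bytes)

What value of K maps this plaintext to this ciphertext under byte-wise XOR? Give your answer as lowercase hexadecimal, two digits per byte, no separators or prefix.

Since ct = msg ⊕ K, XORing both sides with msg gives K = msg ⊕ ct.
4d XOR 64 = 29
45 XOR 7d = 38
53 XOR de = 8d
53 XOR 90 = c3
41 XOR 63 = 22
47 XOR 83 = c4
45 XOR 54 = 11
20 XOR 80 = a0
79 XOR a9 = d0
78 XOR 86 = fe

29388dc322c411a0d0fe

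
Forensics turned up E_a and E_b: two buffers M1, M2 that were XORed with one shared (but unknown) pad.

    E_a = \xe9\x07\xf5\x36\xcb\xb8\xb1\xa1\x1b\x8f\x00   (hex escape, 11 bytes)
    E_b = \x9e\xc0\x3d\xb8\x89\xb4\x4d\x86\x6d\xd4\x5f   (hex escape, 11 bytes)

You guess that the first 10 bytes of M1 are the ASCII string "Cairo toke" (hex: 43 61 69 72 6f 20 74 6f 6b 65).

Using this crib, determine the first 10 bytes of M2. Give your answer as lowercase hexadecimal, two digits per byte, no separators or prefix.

First, E_a ⊕ E_b = (M1 ⊕ K) ⊕ (M2 ⊕ K) = M1 ⊕ M2, so the key drops out. Then M2 = (M1 ⊕ M2) ⊕ M1 over the first 10 bytes.
byte 0: (e9 ⊕ 9e) ⊕ 43 = 77 ⊕ 43 = 34
byte 1: (07 ⊕ c0) ⊕ 61 = c7 ⊕ 61 = a6
byte 2: (f5 ⊕ 3d) ⊕ 69 = c8 ⊕ 69 = a1
byte 3: (36 ⊕ b8) ⊕ 72 = 8e ⊕ 72 = fc
byte 4: (cb ⊕ 89) ⊕ 6f = 42 ⊕ 6f = 2d
byte 5: (b8 ⊕ b4) ⊕ 20 = 0c ⊕ 20 = 2c
byte 6: (b1 ⊕ 4d) ⊕ 74 = fc ⊕ 74 = 88
byte 7: (a1 ⊕ 86) ⊕ 6f = 27 ⊕ 6f = 48
byte 8: (1b ⊕ 6d) ⊕ 6b = 76 ⊕ 6b = 1d
byte 9: (8f ⊕ d4) ⊕ 65 = 5b ⊕ 65 = 3e

34a6a1fc2d2c88481d3e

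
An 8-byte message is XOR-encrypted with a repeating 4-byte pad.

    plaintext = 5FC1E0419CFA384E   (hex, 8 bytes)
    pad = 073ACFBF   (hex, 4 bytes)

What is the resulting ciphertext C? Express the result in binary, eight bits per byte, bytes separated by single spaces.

The 4-byte key repeats, so the effective keystream is 07 3a cf bf 07 3a cf bf.
byte 0: 01011111 xor 00000111 = 01011000
byte 1: 11000001 xor 00111010 = 11111011
byte 2: 11100000 xor 11001111 = 00101111
byte 3: 01000001 xor 10111111 = 11111110
byte 4: 10011100 xor 00000111 = 10011011
byte 5: 11111010 xor 00111010 = 11000000
byte 6: 00111000 xor 11001111 = 11110111
byte 7: 01001110 xor 10111111 = 11110001

01011000 11111011 00101111 11111110 10011011 11000000 11110111 11110001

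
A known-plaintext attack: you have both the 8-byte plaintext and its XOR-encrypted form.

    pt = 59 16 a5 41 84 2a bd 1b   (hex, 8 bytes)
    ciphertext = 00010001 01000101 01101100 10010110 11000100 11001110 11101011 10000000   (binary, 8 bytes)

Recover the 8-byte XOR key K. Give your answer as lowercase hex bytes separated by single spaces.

Since ciphertext = pt ⊕ K, XORing both sides with pt gives K = pt ⊕ ciphertext.
byte 0: 59 XOR 11 = 48
byte 1: 16 XOR 45 = 53
byte 2: a5 XOR 6c = c9
byte 3: 41 XOR 96 = d7
byte 4: 84 XOR c4 = 40
byte 5: 2a XOR ce = e4
byte 6: bd XOR eb = 56
byte 7: 1b XOR 80 = 9b

48 53 c9 d7 40 e4 56 9b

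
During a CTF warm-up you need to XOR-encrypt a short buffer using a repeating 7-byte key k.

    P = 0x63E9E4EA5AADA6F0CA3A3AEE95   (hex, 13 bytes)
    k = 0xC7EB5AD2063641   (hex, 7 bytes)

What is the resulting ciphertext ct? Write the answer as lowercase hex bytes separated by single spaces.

The 7-byte key repeats, so the effective keystream is c7 eb 5a d2 06 36 41 c7 eb 5a d2 06 36.
byte 0: 63 XOR c7 = a4
byte 1: e9 XOR eb = 02
byte 2: e4 XOR 5a = be
byte 3: ea XOR d2 = 38
byte 4: 5a XOR 06 = 5c
byte 5: ad XOR 36 = 9b
byte 6: a6 XOR 41 = e7
byte 7: f0 XOR c7 = 37
byte 8: ca XOR eb = 21
byte 9: 3a XOR 5a = 60
byte 10: 3a XOR d2 = e8
byte 11: ee XOR 06 = e8
byte 12: 95 XOR 36 = a3

a4 02 be 38 5c 9b e7 37 21 60 e8 e8 a3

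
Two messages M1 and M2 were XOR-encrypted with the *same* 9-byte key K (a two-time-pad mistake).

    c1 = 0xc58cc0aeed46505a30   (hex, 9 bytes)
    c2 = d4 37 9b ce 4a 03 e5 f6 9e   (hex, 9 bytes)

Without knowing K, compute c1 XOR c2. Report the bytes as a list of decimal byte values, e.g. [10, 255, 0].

c1 ⊕ c2 = (M1 ⊕ K) ⊕ (M2 ⊕ K) = M1 ⊕ M2 — the shared key cancels under XOR.
byte 0: 197 xor 212 =  17
byte 1: 140 xor  55 = 187
byte 2: 192 xor 155 =  91
byte 3: 174 xor 206 =  96
byte 4: 237 xor  74 = 167
byte 5:  70 xor   3 =  69
byte 6:  80 xor 229 = 181
byte 7:  90 xor 246 = 172
byte 8:  48 xor 158 = 174

[17, 187, 91, 96, 167, 69, 181, 172, 174]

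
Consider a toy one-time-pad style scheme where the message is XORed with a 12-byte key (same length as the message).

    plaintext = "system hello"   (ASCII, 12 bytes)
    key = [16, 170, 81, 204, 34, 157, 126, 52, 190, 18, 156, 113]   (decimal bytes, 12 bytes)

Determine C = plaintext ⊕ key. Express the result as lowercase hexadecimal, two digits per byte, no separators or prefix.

63d322b847f05e5cdb7ef01e

byte 0: 01110011 xor 00010000 = 01100011
byte 1: 01111001 xor 10101010 = 11010011
byte 2: 01110011 xor 01010001 = 00100010
byte 3: 01110100 xor 11001100 = 10111000
byte 4: 01100101 xor 00100010 = 01000111
byte 5: 01101101 xor 10011101 = 11110000
byte 6: 00100000 xor 01111110 = 01011110
byte 7: 01101000 xor 00110100 = 01011100
byte 8: 01100101 xor 10111110 = 11011011
byte 9: 01101100 xor 00010010 = 01111110
byte 10: 01101100 xor 10011100 = 11110000
byte 11: 01101111 xor 01110001 = 00011110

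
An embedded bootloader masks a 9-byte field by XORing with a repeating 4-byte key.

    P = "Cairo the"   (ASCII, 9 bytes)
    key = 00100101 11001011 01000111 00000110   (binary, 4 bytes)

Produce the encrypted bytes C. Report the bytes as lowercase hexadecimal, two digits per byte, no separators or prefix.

The 4-byte key repeats, so the effective keystream is 25 cb 47 06 25 cb 47 06 25.
byte 0: 43 ^ 25 = 66
byte 1: 61 ^ cb = aa
byte 2: 69 ^ 47 = 2e
byte 3: 72 ^ 06 = 74
byte 4: 6f ^ 25 = 4a
byte 5: 20 ^ cb = eb
byte 6: 74 ^ 47 = 33
byte 7: 68 ^ 06 = 6e
byte 8: 65 ^ 25 = 40

66aa2e744aeb336e40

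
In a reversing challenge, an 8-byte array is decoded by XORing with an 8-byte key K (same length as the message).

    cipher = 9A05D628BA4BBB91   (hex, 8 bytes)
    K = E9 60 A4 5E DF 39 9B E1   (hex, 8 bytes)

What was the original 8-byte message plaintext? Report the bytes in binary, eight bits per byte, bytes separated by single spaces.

XOR is its own inverse, so applying the key byte-wise gives the result directly.
9a XOR e9 = 73
05 XOR 60 = 65
d6 XOR a4 = 72
28 XOR 5e = 76
ba XOR df = 65
4b XOR 39 = 72
bb XOR 9b = 20
91 XOR e1 = 70

01110011 01100101 01110010 01110110 01100101 01110010 00100000 01110000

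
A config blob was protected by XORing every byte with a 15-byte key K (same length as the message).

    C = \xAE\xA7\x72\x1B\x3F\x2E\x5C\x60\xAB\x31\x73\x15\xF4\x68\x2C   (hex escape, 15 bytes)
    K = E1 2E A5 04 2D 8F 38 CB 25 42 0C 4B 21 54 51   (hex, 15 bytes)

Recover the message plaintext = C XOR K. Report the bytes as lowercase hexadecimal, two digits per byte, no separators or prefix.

ae XOR e1 = 4f
a7 XOR 2e = 89
72 XOR a5 = d7
1b XOR 04 = 1f
3f XOR 2d = 12
2e XOR 8f = a1
5c XOR 38 = 64
60 XOR cb = ab
ab XOR 25 = 8e
31 XOR 42 = 73
73 XOR 0c = 7f
15 XOR 4b = 5e
f4 XOR 21 = d5
68 XOR 54 = 3c
2c XOR 51 = 7d

4f89d71f12a164ab8e737f5ed53c7d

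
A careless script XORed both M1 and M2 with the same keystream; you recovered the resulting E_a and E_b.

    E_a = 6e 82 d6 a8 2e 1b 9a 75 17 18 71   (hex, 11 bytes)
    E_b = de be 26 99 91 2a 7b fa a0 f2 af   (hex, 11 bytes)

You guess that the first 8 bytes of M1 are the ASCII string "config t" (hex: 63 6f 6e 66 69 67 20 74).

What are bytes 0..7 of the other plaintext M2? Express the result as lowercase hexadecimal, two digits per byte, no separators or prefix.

First, E_a ⊕ E_b = (M1 ⊕ K) ⊕ (M2 ⊕ K) = M1 ⊕ M2, so the key drops out. Then M2 = (M1 ⊕ M2) ⊕ M1 over the first 8 bytes.
byte 0: (6e xor de) xor 63 = b0 xor 63 = d3
byte 1: (82 xor be) xor 6f = 3c xor 6f = 53
byte 2: (d6 xor 26) xor 6e = f0 xor 6e = 9e
byte 3: (a8 xor 99) xor 66 = 31 xor 66 = 57
byte 4: (2e xor 91) xor 69 = bf xor 69 = d6
byte 5: (1b xor 2a) xor 67 = 31 xor 67 = 56
byte 6: (9a xor 7b) xor 20 = e1 xor 20 = c1
byte 7: (75 xor fa) xor 74 = 8f xor 74 = fb

d3539e57d656c1fb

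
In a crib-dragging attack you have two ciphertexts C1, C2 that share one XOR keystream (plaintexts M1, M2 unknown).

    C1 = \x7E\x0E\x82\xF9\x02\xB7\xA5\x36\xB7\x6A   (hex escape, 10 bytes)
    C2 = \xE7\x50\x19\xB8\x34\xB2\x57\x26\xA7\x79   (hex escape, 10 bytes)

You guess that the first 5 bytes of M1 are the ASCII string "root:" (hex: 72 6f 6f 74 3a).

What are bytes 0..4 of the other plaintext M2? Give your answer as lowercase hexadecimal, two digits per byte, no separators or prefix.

First, C1 ⊕ C2 = (M1 ⊕ K) ⊕ (M2 ⊕ K) = M1 ⊕ M2, so the key drops out. Then M2 = (M1 ⊕ M2) ⊕ M1 over the first 5 bytes.
byte 0: (7e xor e7) xor 72 = 99 xor 72 = eb
byte 1: (0e xor 50) xor 6f = 5e xor 6f = 31
byte 2: (82 xor 19) xor 6f = 9b xor 6f = f4
byte 3: (f9 xor b8) xor 74 = 41 xor 74 = 35
byte 4: (02 xor 34) xor 3a = 36 xor 3a = 0c

eb31f4350c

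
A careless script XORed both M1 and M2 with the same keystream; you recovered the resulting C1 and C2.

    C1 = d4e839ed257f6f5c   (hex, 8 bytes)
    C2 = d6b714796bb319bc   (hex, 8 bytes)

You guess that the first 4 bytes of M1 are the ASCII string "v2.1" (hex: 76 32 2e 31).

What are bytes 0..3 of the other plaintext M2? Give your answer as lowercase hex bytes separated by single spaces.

First, C1 ⊕ C2 = (M1 ⊕ K) ⊕ (M2 ⊕ K) = M1 ⊕ M2, so the key drops out. Then M2 = (M1 ⊕ M2) ⊕ M1 over the first 4 bytes.
byte 0: (d4 ⊕ d6) ⊕ 76 = 02 ⊕ 76 = 74
byte 1: (e8 ⊕ b7) ⊕ 32 = 5f ⊕ 32 = 6d
byte 2: (39 ⊕ 14) ⊕ 2e = 2d ⊕ 2e = 03
byte 3: (ed ⊕ 79) ⊕ 31 = 94 ⊕ 31 = a5

74 6d 03 a5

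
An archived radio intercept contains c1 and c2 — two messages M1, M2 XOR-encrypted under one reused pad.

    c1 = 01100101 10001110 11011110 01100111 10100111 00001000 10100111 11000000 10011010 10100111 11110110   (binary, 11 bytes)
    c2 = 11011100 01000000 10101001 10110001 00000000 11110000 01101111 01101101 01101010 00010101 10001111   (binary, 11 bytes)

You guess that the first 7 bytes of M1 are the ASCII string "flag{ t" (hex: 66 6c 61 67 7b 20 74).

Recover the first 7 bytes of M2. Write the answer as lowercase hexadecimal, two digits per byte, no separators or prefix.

First, c1 ⊕ c2 = (M1 ⊕ K) ⊕ (M2 ⊕ K) = M1 ⊕ M2, so the key drops out. Then M2 = (M1 ⊕ M2) ⊕ M1 over the first 7 bytes.
byte 0: (65 xor dc) xor 66 = b9 xor 66 = df
byte 1: (8e xor 40) xor 6c = ce xor 6c = a2
byte 2: (de xor a9) xor 61 = 77 xor 61 = 16
byte 3: (67 xor b1) xor 67 = d6 xor 67 = b1
byte 4: (a7 xor 00) xor 7b = a7 xor 7b = dc
byte 5: (08 xor f0) xor 20 = f8 xor 20 = d8
byte 6: (a7 xor 6f) xor 74 = c8 xor 74 = bc

dfa216b1dcd8bc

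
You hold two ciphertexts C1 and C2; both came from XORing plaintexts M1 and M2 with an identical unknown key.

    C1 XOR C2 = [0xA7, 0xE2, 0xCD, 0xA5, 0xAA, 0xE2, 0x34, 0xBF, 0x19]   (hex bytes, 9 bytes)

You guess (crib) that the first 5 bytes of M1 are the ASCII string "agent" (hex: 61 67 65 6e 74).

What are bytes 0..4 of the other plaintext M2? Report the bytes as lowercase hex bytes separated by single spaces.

Since C1 ⊕ C2 = M1 ⊕ M2, XORing with the guessed M1 bytes yields the corresponding M2 bytes: M2 = (C1 ⊕ C2) ⊕ M1.
a7 ^ 61 = c6
e2 ^ 67 = 85
cd ^ 65 = a8
a5 ^ 6e = cb
aa ^ 74 = de

c6 85 a8 cb de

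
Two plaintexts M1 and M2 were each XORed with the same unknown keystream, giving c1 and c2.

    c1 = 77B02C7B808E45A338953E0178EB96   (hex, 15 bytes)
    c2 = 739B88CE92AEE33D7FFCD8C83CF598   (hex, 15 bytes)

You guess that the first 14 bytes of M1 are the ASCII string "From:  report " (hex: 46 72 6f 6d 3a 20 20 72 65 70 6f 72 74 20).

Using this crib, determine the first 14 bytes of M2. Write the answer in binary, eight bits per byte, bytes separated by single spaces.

First, c1 ⊕ c2 = (M1 ⊕ K) ⊕ (M2 ⊕ K) = M1 ⊕ M2, so the key drops out. Then M2 = (M1 ⊕ M2) ⊕ M1 over the first 14 bytes.
byte 0: (77 ^ 73) ^ 46 = 04 ^ 46 = 42
byte 1: (b0 ^ 9b) ^ 72 = 2b ^ 72 = 59
byte 2: (2c ^ 88) ^ 6f = a4 ^ 6f = cb
byte 3: (7b ^ ce) ^ 6d = b5 ^ 6d = d8
byte 4: (80 ^ 92) ^ 3a = 12 ^ 3a = 28
byte 5: (8e ^ ae) ^ 20 = 20 ^ 20 = 00
byte 6: (45 ^ e3) ^ 20 = a6 ^ 20 = 86
byte 7: (a3 ^ 3d) ^ 72 = 9e ^ 72 = ec
byte 8: (38 ^ 7f) ^ 65 = 47 ^ 65 = 22
byte 9: (95 ^ fc) ^ 70 = 69 ^ 70 = 19
byte 10: (3e ^ d8) ^ 6f = e6 ^ 6f = 89
byte 11: (01 ^ c8) ^ 72 = c9 ^ 72 = bb
byte 12: (78 ^ 3c) ^ 74 = 44 ^ 74 = 30
byte 13: (eb ^ f5) ^ 20 = 1e ^ 20 = 3e

01000010 01011001 11001011 11011000 00101000 00000000 10000110 11101100 00100010 00011001 10001001 10111011 00110000 00111110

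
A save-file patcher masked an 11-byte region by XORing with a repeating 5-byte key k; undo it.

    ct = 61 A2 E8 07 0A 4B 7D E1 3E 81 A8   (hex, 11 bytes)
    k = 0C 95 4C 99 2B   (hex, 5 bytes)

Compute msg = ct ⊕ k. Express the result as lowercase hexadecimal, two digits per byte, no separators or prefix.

The 5-byte key repeats, so the effective keystream is 0c 95 4c 99 2b 0c 95 4c 99 2b 0c.
byte 0: 01100001 ^ 00001100 = 01101101
byte 1: 10100010 ^ 10010101 = 00110111
byte 2: 11101000 ^ 01001100 = 10100100
byte 3: 00000111 ^ 10011001 = 10011110
byte 4: 00001010 ^ 00101011 = 00100001
byte 5: 01001011 ^ 00001100 = 01000111
byte 6: 01111101 ^ 10010101 = 11101000
byte 7: 11100001 ^ 01001100 = 10101101
byte 8: 00111110 ^ 10011001 = 10100111
byte 9: 10000001 ^ 00101011 = 10101010
byte 10: 10101000 ^ 00001100 = 10100100

6d37a49e2147e8ada7aaa4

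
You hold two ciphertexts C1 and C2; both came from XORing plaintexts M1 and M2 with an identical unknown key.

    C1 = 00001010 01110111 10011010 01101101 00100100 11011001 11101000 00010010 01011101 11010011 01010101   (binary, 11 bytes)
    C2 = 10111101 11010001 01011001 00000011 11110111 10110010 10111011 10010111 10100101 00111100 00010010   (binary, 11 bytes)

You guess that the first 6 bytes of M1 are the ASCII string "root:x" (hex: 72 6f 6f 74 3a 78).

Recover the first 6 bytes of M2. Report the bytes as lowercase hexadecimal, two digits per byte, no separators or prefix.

c5c9ac1ae913

First, C1 ⊕ C2 = (M1 ⊕ K) ⊕ (M2 ⊕ K) = M1 ⊕ M2, so the key drops out. Then M2 = (M1 ⊕ M2) ⊕ M1 over the first 6 bytes.
byte 0: (0a xor bd) xor 72 = b7 xor 72 = c5
byte 1: (77 xor d1) xor 6f = a6 xor 6f = c9
byte 2: (9a xor 59) xor 6f = c3 xor 6f = ac
byte 3: (6d xor 03) xor 74 = 6e xor 74 = 1a
byte 4: (24 xor f7) xor 3a = d3 xor 3a = e9
byte 5: (d9 xor b2) xor 78 = 6b xor 78 = 13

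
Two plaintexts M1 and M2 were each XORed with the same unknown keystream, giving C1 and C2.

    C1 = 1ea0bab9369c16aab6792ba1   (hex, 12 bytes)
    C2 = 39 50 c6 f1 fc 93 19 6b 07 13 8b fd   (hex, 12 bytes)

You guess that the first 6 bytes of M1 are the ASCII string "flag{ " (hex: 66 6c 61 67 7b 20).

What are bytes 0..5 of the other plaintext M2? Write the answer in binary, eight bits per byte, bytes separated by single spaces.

First, C1 ⊕ C2 = (M1 ⊕ K) ⊕ (M2 ⊕ K) = M1 ⊕ M2, so the key drops out. Then M2 = (M1 ⊕ M2) ⊕ M1 over the first 6 bytes.
byte 0: (1e xor 39) xor 66 = 27 xor 66 = 41
byte 1: (a0 xor 50) xor 6c = f0 xor 6c = 9c
byte 2: (ba xor c6) xor 61 = 7c xor 61 = 1d
byte 3: (b9 xor f1) xor 67 = 48 xor 67 = 2f
byte 4: (36 xor fc) xor 7b = ca xor 7b = b1
byte 5: (9c xor 93) xor 20 = 0f xor 20 = 2f

01000001 10011100 00011101 00101111 10110001 00101111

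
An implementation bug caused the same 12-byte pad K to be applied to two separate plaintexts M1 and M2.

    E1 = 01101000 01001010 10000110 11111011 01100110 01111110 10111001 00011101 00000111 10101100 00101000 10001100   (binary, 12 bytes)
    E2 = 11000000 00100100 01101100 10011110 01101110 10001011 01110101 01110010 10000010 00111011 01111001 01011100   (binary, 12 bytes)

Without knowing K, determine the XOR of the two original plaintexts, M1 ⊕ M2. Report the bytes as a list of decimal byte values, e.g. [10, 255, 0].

E1 ⊕ E2 = (M1 ⊕ K) ⊕ (M2 ⊕ K) = M1 ⊕ M2 — the shared key cancels under XOR.
104 XOR 192 = 168
 74 XOR  36 = 110
134 XOR 108 = 234
251 XOR 158 = 101
102 XOR 110 =   8
126 XOR 139 = 245
185 XOR 117 = 204
 29 XOR 114 = 111
  7 XOR 130 = 133
172 XOR  59 = 151
 40 XOR 121 =  81
140 XOR  92 = 208

[168, 110, 234, 101, 8, 245, 204, 111, 133, 151, 81, 208]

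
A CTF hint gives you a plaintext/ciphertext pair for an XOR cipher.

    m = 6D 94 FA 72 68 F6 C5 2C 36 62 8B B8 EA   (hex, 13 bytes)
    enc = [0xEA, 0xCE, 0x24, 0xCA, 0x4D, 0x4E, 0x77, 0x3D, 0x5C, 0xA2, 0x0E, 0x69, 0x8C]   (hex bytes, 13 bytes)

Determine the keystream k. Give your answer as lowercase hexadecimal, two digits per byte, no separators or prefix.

875adeb825b8b2116ac085d166

Since enc = m ⊕ k, XORing both sides with m gives k = m ⊕ enc.
6d xor ea = 87
94 xor ce = 5a
fa xor 24 = de
72 xor ca = b8
68 xor 4d = 25
f6 xor 4e = b8
c5 xor 77 = b2
2c xor 3d = 11
36 xor 5c = 6a
62 xor a2 = c0
8b xor 0e = 85
b8 xor 69 = d1
ea xor 8c = 66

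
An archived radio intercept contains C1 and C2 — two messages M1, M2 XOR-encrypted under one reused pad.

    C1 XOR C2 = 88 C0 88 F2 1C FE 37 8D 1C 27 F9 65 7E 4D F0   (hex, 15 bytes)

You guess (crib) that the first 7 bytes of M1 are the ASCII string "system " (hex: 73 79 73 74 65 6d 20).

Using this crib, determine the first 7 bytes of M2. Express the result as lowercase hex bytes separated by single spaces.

Since C1 ⊕ C2 = M1 ⊕ M2, XORing with the guessed M1 bytes yields the corresponding M2 bytes: M2 = (C1 ⊕ C2) ⊕ M1.
136 ^ 115 = 251
192 ^ 121 = 185
136 ^ 115 = 251
242 ^ 116 = 134
 28 ^ 101 = 121
254 ^ 109 = 147
 55 ^  32 =  23

fb b9 fb 86 79 93 17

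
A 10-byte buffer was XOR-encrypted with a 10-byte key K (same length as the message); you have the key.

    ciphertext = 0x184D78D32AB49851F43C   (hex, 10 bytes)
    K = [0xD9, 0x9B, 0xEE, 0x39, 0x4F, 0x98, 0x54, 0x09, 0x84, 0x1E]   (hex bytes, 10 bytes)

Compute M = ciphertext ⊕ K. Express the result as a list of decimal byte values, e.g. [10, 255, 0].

00011000 xor 11011001 = 11000001
01001101 xor 10011011 = 11010110
01111000 xor 11101110 = 10010110
11010011 xor 00111001 = 11101010
00101010 xor 01001111 = 01100101
10110100 xor 10011000 = 00101100
10011000 xor 01010100 = 11001100
01010001 xor 00001001 = 01011000
11110100 xor 10000100 = 01110000
00111100 xor 00011110 = 00100010

[193, 214, 150, 234, 101, 44, 204, 88, 112, 34]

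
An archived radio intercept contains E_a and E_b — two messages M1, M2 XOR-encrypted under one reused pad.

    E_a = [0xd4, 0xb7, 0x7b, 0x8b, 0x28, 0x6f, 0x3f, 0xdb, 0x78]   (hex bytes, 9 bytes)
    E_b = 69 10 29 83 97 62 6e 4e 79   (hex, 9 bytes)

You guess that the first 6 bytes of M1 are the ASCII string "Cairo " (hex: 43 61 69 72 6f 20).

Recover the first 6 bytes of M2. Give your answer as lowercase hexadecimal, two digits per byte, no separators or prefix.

First, E_a ⊕ E_b = (M1 ⊕ K) ⊕ (M2 ⊕ K) = M1 ⊕ M2, so the key drops out. Then M2 = (M1 ⊕ M2) ⊕ M1 over the first 6 bytes.
byte 0: (d4 ^ 69) ^ 43 = bd ^ 43 = fe
byte 1: (b7 ^ 10) ^ 61 = a7 ^ 61 = c6
byte 2: (7b ^ 29) ^ 69 = 52 ^ 69 = 3b
byte 3: (8b ^ 83) ^ 72 = 08 ^ 72 = 7a
byte 4: (28 ^ 97) ^ 6f = bf ^ 6f = d0
byte 5: (6f ^ 62) ^ 20 = 0d ^ 20 = 2d

fec63b7ad02d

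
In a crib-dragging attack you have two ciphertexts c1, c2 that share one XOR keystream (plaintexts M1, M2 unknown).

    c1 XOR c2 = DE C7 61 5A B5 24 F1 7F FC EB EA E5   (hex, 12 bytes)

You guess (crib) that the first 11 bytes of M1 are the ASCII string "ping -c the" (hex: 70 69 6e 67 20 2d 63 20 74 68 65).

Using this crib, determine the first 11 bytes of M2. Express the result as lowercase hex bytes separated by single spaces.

ae ae 0f 3d 95 09 92 5f 88 83 8f

Since c1 ⊕ c2 = M1 ⊕ M2, XORing with the guessed M1 bytes yields the corresponding M2 bytes: M2 = (c1 ⊕ c2) ⊕ M1.
222 XOR 112 = 174
199 XOR 105 = 174
 97 XOR 110 =  15
 90 XOR 103 =  61
181 XOR  32 = 149
 36 XOR  45 =   9
241 XOR  99 = 146
127 XOR  32 =  95
252 XOR 116 = 136
235 XOR 104 = 131
234 XOR 101 = 143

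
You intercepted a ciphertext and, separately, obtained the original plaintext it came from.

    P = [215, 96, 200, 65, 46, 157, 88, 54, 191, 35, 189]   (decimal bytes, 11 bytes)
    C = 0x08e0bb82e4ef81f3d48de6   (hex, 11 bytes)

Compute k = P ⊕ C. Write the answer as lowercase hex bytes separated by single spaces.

df 80 73 c3 ca 72 d9 c5 6b ae 5b

Since C = P ⊕ k, XORing both sides with P gives k = P ⊕ C.
byte 0: 11010111 ^ 00001000 = 11011111
byte 1: 01100000 ^ 11100000 = 10000000
byte 2: 11001000 ^ 10111011 = 01110011
byte 3: 01000001 ^ 10000010 = 11000011
byte 4: 00101110 ^ 11100100 = 11001010
byte 5: 10011101 ^ 11101111 = 01110010
byte 6: 01011000 ^ 10000001 = 11011001
byte 7: 00110110 ^ 11110011 = 11000101
byte 8: 10111111 ^ 11010100 = 01101011
byte 9: 00100011 ^ 10001101 = 10101110
byte 10: 10111101 ^ 11100110 = 01011011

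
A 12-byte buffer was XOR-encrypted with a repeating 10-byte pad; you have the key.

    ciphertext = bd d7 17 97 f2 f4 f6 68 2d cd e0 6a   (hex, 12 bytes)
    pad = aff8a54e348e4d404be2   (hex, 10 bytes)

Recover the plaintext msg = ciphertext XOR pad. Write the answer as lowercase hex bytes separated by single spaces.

The 10-byte key repeats, so the effective keystream is af f8 a5 4e 34 8e 4d 40 4b e2 af f8.
byte 0: 10111101 XOR 10101111 = 00010010
byte 1: 11010111 XOR 11111000 = 00101111
byte 2: 00010111 XOR 10100101 = 10110010
byte 3: 10010111 XOR 01001110 = 11011001
byte 4: 11110010 XOR 00110100 = 11000110
byte 5: 11110100 XOR 10001110 = 01111010
byte 6: 11110110 XOR 01001101 = 10111011
byte 7: 01101000 XOR 01000000 = 00101000
byte 8: 00101101 XOR 01001011 = 01100110
byte 9: 11001101 XOR 11100010 = 00101111
byte 10: 11100000 XOR 10101111 = 01001111
byte 11: 01101010 XOR 11111000 = 10010010

12 2f b2 d9 c6 7a bb 28 66 2f 4f 92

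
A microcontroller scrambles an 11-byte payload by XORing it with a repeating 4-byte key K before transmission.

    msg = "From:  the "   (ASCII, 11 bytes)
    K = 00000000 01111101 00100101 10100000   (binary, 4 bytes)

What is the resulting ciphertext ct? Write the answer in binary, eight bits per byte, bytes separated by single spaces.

01000110 00001111 01001010 11001101 00111010 01011101 00000101 11010100 01101000 00011000 00000101

The 4-byte key repeats, so the effective keystream is 00 7d 25 a0 00 7d 25 a0 00 7d 25.
byte 0: 01000110 xor 00000000 = 01000110
byte 1: 01110010 xor 01111101 = 00001111
byte 2: 01101111 xor 00100101 = 01001010
byte 3: 01101101 xor 10100000 = 11001101
byte 4: 00111010 xor 00000000 = 00111010
byte 5: 00100000 xor 01111101 = 01011101
byte 6: 00100000 xor 00100101 = 00000101
byte 7: 01110100 xor 10100000 = 11010100
byte 8: 01101000 xor 00000000 = 01101000
byte 9: 01100101 xor 01111101 = 00011000
byte 10: 00100000 xor 00100101 = 00000101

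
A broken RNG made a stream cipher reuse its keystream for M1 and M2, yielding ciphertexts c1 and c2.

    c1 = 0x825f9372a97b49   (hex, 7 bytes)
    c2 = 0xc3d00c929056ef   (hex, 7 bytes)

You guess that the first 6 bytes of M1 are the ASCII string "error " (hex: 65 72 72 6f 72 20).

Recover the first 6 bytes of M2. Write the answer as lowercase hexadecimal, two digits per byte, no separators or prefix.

24fded8f4b0d

First, c1 ⊕ c2 = (M1 ⊕ K) ⊕ (M2 ⊕ K) = M1 ⊕ M2, so the key drops out. Then M2 = (M1 ⊕ M2) ⊕ M1 over the first 6 bytes.
byte 0: (82 ^ c3) ^ 65 = 41 ^ 65 = 24
byte 1: (5f ^ d0) ^ 72 = 8f ^ 72 = fd
byte 2: (93 ^ 0c) ^ 72 = 9f ^ 72 = ed
byte 3: (72 ^ 92) ^ 6f = e0 ^ 6f = 8f
byte 4: (a9 ^ 90) ^ 72 = 39 ^ 72 = 4b
byte 5: (7b ^ 56) ^ 20 = 2d ^ 20 = 0d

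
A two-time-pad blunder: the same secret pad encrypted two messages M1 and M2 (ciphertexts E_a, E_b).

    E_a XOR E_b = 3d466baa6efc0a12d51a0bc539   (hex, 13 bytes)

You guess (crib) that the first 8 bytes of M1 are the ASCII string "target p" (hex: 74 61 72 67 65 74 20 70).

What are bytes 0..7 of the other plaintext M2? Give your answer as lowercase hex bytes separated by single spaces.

49 27 19 cd 0b 88 2a 62

Since E_a ⊕ E_b = M1 ⊕ M2, XORing with the guessed M1 bytes yields the corresponding M2 bytes: M2 = (E_a ⊕ E_b) ⊕ M1.
byte 0: 3d ^ 74 = 49
byte 1: 46 ^ 61 = 27
byte 2: 6b ^ 72 = 19
byte 3: aa ^ 67 = cd
byte 4: 6e ^ 65 = 0b
byte 5: fc ^ 74 = 88
byte 6: 0a ^ 20 = 2a
byte 7: 12 ^ 70 = 62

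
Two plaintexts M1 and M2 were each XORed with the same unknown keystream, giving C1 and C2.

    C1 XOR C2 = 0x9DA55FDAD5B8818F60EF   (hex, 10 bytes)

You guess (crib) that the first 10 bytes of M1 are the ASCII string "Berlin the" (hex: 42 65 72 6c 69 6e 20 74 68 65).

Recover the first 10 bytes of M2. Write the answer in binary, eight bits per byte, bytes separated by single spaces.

Since C1 ⊕ C2 = M1 ⊕ M2, XORing with the guessed M1 bytes yields the corresponding M2 bytes: M2 = (C1 ⊕ C2) ⊕ M1.
9d xor 42 = df
a5 xor 65 = c0
5f xor 72 = 2d
da xor 6c = b6
d5 xor 69 = bc
b8 xor 6e = d6
81 xor 20 = a1
8f xor 74 = fb
60 xor 68 = 08
ef xor 65 = 8a

11011111 11000000 00101101 10110110 10111100 11010110 10100001 11111011 00001000 10001010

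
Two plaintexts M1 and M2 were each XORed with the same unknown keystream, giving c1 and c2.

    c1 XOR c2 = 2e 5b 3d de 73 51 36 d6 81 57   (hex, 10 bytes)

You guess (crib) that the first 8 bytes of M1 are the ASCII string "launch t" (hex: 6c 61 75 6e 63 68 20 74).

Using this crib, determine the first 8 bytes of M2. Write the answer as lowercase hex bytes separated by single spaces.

Since c1 ⊕ c2 = M1 ⊕ M2, XORing with the guessed M1 bytes yields the corresponding M2 bytes: M2 = (c1 ⊕ c2) ⊕ M1.
byte 0:  46 xor 108 =  66
byte 1:  91 xor  97 =  58
byte 2:  61 xor 117 =  72
byte 3: 222 xor 110 = 176
byte 4: 115 xor  99 =  16
byte 5:  81 xor 104 =  57
byte 6:  54 xor  32 =  22
byte 7: 214 xor 116 = 162

42 3a 48 b0 10 39 16 a2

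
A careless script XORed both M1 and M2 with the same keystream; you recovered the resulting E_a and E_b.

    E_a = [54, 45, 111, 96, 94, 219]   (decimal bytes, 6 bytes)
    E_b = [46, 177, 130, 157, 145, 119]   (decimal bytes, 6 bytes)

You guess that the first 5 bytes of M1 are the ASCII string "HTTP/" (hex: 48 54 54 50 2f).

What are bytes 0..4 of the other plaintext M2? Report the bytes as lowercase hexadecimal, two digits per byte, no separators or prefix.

First, E_a ⊕ E_b = (M1 ⊕ K) ⊕ (M2 ⊕ K) = M1 ⊕ M2, so the key drops out. Then M2 = (M1 ⊕ M2) ⊕ M1 over the first 5 bytes.
byte 0: (36 XOR 2e) XOR 48 = 18 XOR 48 = 50
byte 1: (2d XOR b1) XOR 54 = 9c XOR 54 = c8
byte 2: (6f XOR 82) XOR 54 = ed XOR 54 = b9
byte 3: (60 XOR 9d) XOR 50 = fd XOR 50 = ad
byte 4: (5e XOR 91) XOR 2f = cf XOR 2f = e0

50c8b9ade0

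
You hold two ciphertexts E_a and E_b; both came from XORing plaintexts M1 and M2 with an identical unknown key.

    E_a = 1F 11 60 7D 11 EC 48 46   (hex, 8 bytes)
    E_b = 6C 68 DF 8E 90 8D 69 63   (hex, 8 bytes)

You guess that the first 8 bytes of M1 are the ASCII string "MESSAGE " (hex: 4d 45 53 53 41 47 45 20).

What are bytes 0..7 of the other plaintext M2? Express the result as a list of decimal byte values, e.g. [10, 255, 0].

[62, 60, 236, 160, 192, 38, 100, 5]

First, E_a ⊕ E_b = (M1 ⊕ K) ⊕ (M2 ⊕ K) = M1 ⊕ M2, so the key drops out. Then M2 = (M1 ⊕ M2) ⊕ M1 over the first 8 bytes.
byte 0: (1f ^ 6c) ^ 4d = 73 ^ 4d = 3e
byte 1: (11 ^ 68) ^ 45 = 79 ^ 45 = 3c
byte 2: (60 ^ df) ^ 53 = bf ^ 53 = ec
byte 3: (7d ^ 8e) ^ 53 = f3 ^ 53 = a0
byte 4: (11 ^ 90) ^ 41 = 81 ^ 41 = c0
byte 5: (ec ^ 8d) ^ 47 = 61 ^ 47 = 26
byte 6: (48 ^ 69) ^ 45 = 21 ^ 45 = 64
byte 7: (46 ^ 63) ^ 20 = 25 ^ 20 = 05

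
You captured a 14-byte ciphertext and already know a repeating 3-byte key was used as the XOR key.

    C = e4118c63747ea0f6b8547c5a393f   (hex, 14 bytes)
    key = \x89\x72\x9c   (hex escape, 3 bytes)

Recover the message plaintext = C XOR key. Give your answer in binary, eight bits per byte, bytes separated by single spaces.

The 3-byte key repeats, so the effective keystream is 89 72 9c 89 72 9c 89 72 9c 89 72 9c 89 72.
byte 0: e4 xor 89 = 6d
byte 1: 11 xor 72 = 63
byte 2: 8c xor 9c = 10
byte 3: 63 xor 89 = ea
byte 4: 74 xor 72 = 06
byte 5: 7e xor 9c = e2
byte 6: a0 xor 89 = 29
byte 7: f6 xor 72 = 84
byte 8: b8 xor 9c = 24
byte 9: 54 xor 89 = dd
byte 10: 7c xor 72 = 0e
byte 11: 5a xor 9c = c6
byte 12: 39 xor 89 = b0
byte 13: 3f xor 72 = 4d

01101101 01100011 00010000 11101010 00000110 11100010 00101001 10000100 00100100 11011101 00001110 11000110 10110000 01001101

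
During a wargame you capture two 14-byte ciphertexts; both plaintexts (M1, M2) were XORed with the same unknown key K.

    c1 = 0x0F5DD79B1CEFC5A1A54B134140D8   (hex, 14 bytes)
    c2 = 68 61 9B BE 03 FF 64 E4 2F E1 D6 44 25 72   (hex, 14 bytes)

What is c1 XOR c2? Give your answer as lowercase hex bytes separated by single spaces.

67 3c 4c 25 1f 10 a1 45 8a aa c5 05 65 aa

c1 ⊕ c2 = (M1 ⊕ K) ⊕ (M2 ⊕ K) = M1 ⊕ M2 — the shared key cancels under XOR.
byte 0: 00001111 XOR 01101000 = 01100111
byte 1: 01011101 XOR 01100001 = 00111100
byte 2: 11010111 XOR 10011011 = 01001100
byte 3: 10011011 XOR 10111110 = 00100101
byte 4: 00011100 XOR 00000011 = 00011111
byte 5: 11101111 XOR 11111111 = 00010000
byte 6: 11000101 XOR 01100100 = 10100001
byte 7: 10100001 XOR 11100100 = 01000101
byte 8: 10100101 XOR 00101111 = 10001010
byte 9: 01001011 XOR 11100001 = 10101010
byte 10: 00010011 XOR 11010110 = 11000101
byte 11: 01000001 XOR 01000100 = 00000101
byte 12: 01000000 XOR 00100101 = 01100101
byte 13: 11011000 XOR 01110010 = 10101010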